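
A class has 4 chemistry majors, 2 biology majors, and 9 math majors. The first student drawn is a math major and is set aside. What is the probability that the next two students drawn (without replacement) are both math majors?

4/13

After the first draw, 8 of the remaining 14 students are math majors.
P = 8/14 × 7/13 = 56/182 = 4/13.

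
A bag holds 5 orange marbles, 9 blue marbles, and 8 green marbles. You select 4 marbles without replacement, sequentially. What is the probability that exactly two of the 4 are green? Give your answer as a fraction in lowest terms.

364/1045

One ordering (green drawn first) has probability 8/22 × 7/21 × 14/20 × 13/19 = 10192/175560 = 182/3135.
There are C(4,2) = 6 such orderings, each equally likely, so P = 6 × 182/3135 = 364/1045.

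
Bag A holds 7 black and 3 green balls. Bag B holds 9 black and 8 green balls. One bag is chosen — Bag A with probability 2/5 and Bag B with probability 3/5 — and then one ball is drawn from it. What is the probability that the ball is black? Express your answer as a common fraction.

254/425

From Bag A: P(black) = 7/10.
From Bag B: P(black) = 9/17.
Total probability = (2/5)(7/10) + (3/5)(9/17) = 254/425.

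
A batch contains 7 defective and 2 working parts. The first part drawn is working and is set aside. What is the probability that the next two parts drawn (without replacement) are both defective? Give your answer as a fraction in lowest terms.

With the first part removed, 7 defective remain out of 8.
P = 7/8 × 6/7 = 42/56 = 3/4.

3/4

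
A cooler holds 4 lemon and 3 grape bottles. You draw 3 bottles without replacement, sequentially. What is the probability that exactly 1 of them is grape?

One ordering (grape drawn first) has probability 3/7 × 4/6 × 3/5 = 36/210 = 6/35.
There are C(3,1) = 3 such orderings, each equally likely, so P = 3 × 6/35 = 18/35.

18/35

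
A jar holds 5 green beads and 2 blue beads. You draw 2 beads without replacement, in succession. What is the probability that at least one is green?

P(no green) = 2/7 × 1/6 = 2/42 = 1/21.
P(at least one) = 1 − 1/21 = 20/21.

20/21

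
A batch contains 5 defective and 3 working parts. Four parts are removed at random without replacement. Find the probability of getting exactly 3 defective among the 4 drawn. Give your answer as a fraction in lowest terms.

3/7

One ordering (defective drawn first) has probability 5/8 × 4/7 × 3/6 × 3/5 = 180/1680 = 3/28.
There are C(4,3) = 4 such orderings, each equally likely, so P = 4 × 3/28 = 3/7.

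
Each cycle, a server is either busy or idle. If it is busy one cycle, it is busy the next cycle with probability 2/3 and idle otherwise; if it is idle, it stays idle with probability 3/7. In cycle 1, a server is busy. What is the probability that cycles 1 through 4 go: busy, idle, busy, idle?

Cycle 1 is given. For each transition, use the conditional probability from the current state:
P(idle | busy) = 1/3; P(busy | idle) = 4/7; P(idle | busy) = 1/3.
P = 1/3 × 4/7 × 1/3 = 4/63.

4/63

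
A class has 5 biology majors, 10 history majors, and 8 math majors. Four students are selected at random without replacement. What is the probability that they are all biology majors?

1/1771

P(every draw is a biology major) = 5/23 × 4/22 × 3/21 × 2/20 = 120/212520 = 1/1771.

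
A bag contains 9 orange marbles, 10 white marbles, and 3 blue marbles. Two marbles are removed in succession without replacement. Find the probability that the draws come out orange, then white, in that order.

Each draw changes the counts, so multiply the conditional probabilities along the sequence:
P = 9/22 × 10/21 = 90/462 = 15/77.

15/77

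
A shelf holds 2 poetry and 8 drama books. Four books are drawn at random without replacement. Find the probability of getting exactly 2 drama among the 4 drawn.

One ordering (drama drawn first) has probability 8/10 × 7/9 × 2/8 × 1/7 = 112/5040 = 1/45.
There are C(4,2) = 6 such orderings, each equally likely, so P = 6 × 1/45 = 2/15.

2/15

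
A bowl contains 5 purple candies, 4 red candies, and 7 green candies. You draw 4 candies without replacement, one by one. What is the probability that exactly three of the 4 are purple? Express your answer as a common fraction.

One ordering (purple drawn first) has probability 5/16 × 4/15 × 3/14 × 11/13 = 660/43680 = 11/728.
There are C(4,3) = 4 such orderings, each equally likely, so P = 4 × 11/728 = 11/182.

11/182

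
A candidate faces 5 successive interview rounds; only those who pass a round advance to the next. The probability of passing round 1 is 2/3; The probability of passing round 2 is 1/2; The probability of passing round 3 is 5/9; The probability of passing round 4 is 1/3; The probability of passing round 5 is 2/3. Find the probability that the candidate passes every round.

The events are sequential, so multiply the conditional probabilities:
P = 2/3 × 1/2 × 5/9 × 1/3 × 2/3 = 20/486 = 10/243.

10/243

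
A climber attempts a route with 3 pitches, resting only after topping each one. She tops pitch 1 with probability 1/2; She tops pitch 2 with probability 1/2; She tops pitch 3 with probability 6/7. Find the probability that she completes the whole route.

Each stage is reached only if all earlier stages succeed, so
P = 1/2 × 1/2 × 6/7 = 6/28 = 3/14.

3/14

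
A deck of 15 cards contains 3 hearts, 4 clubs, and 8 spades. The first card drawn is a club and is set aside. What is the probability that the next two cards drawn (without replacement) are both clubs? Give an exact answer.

With the first card removed, 3 clubs remain out of 14.
P = 3/14 × 2/13 = 6/182 = 3/91.

3/91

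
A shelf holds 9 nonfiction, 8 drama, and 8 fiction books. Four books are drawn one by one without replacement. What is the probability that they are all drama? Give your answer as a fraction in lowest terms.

7/1265

P(every draw is drama) = 8/25 × 7/24 × 6/23 × 5/22 = 1680/303600 = 7/1265.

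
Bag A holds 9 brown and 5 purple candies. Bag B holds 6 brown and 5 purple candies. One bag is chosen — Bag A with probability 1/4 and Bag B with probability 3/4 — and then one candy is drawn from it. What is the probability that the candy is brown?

From Bag A: P(brown) = 9/14.
From Bag B: P(brown) = 6/11.
Total probability = (1/4)(9/14) + (3/4)(6/11) = 351/616.

351/616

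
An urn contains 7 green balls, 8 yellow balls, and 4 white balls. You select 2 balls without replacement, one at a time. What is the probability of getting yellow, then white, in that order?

16/171

Chain rule:
P = 8/19 × 4/18 = 32/342 = 16/171.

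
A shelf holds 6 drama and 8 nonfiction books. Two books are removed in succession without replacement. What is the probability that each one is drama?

15/91

P(every draw is drama) = 6/14 × 5/13 = 30/182 = 15/91.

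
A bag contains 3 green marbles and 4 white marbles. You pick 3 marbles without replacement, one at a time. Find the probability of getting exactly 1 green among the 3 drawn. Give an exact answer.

18/35

One ordering (green drawn first) has probability 3/7 × 4/6 × 3/5 = 36/210 = 6/35.
There are C(3,1) = 3 such orderings, each equally likely, so P = 3 × 6/35 = 18/35.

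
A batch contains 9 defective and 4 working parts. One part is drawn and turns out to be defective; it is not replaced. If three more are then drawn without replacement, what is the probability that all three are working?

1/55

With the first part removed, 4 working remain out of 12.
P = 4/12 × 3/11 × 2/10 = 24/1320 = 1/55.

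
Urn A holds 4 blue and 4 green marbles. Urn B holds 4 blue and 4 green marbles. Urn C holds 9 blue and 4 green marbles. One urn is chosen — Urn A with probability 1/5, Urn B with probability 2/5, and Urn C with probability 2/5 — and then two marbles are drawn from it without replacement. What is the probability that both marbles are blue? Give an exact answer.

From Urn A: P(both blue) = (4/8)(3/7) = 3/14.
From Urn B: P(both blue) = (4/8)(3/7) = 3/14.
From Urn C: P(both blue) = (9/13)(8/12) = 6/13.
Total probability = (1/5)(3/14) + (2/5)(3/14) + (2/5)(6/13) = 57/182.

57/182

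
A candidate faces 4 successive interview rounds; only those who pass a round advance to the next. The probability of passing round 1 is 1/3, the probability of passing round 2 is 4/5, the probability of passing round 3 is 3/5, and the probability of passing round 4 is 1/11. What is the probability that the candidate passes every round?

4/275

The events are sequential, so multiply the conditional probabilities:
P = 1/3 × 4/5 × 3/5 × 1/11 = 12/825 = 4/275.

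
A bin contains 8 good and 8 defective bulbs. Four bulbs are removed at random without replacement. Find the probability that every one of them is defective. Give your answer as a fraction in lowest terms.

1/26

P = 8/16 × 7/15 × 6/14 × 5/13 = 1680/43680 = 1/26.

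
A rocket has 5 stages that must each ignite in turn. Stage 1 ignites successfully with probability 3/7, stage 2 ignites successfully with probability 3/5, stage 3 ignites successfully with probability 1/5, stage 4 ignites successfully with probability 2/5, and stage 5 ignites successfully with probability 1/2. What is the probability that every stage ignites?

9/875

Each stage is reached only if all earlier stages succeed, so
P = 3/7 × 3/5 × 1/5 × 2/5 × 1/2 = 18/1750 = 9/875.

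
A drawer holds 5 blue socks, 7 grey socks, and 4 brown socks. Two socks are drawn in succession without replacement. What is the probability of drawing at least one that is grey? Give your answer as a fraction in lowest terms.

P(no grey) = 9/16 × 8/15 = 72/240 = 3/10.
P(at least one) = 1 − 3/10 = 7/10.

7/10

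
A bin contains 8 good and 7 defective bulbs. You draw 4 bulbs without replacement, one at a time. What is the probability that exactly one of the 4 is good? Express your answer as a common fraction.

One ordering (good drawn first) has probability 8/15 × 7/14 × 6/13 × 5/12 = 1680/32760 = 2/39.
There are C(4,1) = 4 such orderings, each equally likely, so P = 4 × 2/39 = 8/39.

8/39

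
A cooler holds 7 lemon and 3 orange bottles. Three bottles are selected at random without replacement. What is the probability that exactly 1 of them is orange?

One ordering (orange drawn first) has probability 3/10 × 7/9 × 6/8 = 126/720 = 7/40.
There are C(3,1) = 3 such orderings, each equally likely, so P = 3 × 7/40 = 21/40.

21/40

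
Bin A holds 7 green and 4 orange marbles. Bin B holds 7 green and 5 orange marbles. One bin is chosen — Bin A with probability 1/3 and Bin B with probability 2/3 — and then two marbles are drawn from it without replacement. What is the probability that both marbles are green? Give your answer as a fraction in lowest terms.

56/165

From Bin A: P(both green) = (7/11)(6/10) = 21/55.
From Bin B: P(both green) = (7/12)(6/11) = 7/22.
Total probability = (1/3)(21/55) + (2/3)(7/22) = 56/165.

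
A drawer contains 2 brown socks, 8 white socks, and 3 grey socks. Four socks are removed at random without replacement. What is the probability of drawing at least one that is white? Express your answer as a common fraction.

142/143

P(no white) = 5/13 × 4/12 × 3/11 × 2/10 = 120/17160 = 1/143.
P(at least one) = 1 − 1/143 = 142/143.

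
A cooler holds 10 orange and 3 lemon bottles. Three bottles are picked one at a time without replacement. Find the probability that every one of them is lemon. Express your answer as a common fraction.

1/286

P = 3/13 × 2/12 × 1/11 = 6/1716 = 1/286.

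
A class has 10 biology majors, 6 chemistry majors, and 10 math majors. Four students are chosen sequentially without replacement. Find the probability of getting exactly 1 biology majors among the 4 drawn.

One ordering (a biology major drawn first) has probability 10/26 × 16/25 × 15/24 × 14/23 = 33600/358800 = 28/299.
There are C(4,1) = 4 such orderings, each equally likely, so P = 4 × 28/299 = 112/299.

112/299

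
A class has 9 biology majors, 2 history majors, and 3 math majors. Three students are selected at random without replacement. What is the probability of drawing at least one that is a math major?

199/364

P(no math majors) = 11/14 × 10/13 × 9/12 = 990/2184 = 165/364.
P(at least one) = 1 − 165/364 = 199/364.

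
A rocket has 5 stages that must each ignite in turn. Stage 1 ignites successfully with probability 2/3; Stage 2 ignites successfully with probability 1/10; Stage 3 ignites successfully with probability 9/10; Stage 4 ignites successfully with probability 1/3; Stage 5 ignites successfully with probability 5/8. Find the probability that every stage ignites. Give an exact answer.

Multiplying along the chain,
P = 2/3 × 1/10 × 9/10 × 1/3 × 5/8 = 90/7200 = 1/80.

1/80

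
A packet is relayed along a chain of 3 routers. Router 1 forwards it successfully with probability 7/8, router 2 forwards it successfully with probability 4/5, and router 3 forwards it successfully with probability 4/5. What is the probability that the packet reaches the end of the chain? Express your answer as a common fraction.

Multiplying along the chain,
P = 7/8 × 4/5 × 4/5 = 112/200 = 14/25.

14/25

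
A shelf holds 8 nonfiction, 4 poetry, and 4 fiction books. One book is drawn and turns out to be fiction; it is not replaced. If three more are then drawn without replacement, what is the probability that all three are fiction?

After the first draw, 3 of the remaining 15 books are fiction.
P = 3/15 × 2/14 × 1/13 = 6/2730 = 1/455.

1/455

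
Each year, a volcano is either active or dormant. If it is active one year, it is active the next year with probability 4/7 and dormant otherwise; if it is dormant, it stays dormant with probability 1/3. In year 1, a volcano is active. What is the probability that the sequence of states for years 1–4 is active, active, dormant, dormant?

4/49

Year 1 is given. For each transition, use the conditional probability from the current state:
P(active | active) = 4/7; P(dormant | active) = 3/7; P(dormant | dormant) = 1/3.
P = 4/7 × 3/7 × 1/3 = 12/147 = 4/49.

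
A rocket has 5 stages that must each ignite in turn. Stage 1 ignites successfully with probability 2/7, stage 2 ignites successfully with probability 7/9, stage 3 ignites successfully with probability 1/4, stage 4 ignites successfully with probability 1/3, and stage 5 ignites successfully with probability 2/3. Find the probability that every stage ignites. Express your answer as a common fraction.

Multiplying along the chain,
P = 2/7 × 7/9 × 1/4 × 1/3 × 2/3 = 28/2268 = 1/81.

1/81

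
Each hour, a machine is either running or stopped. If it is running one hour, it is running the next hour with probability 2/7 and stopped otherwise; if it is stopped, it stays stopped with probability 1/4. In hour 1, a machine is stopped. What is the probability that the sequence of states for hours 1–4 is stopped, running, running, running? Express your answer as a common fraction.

3/49

Hour 1 is given. For each transition, use the conditional probability from the current state:
P(running | stopped) = 3/4; P(running | running) = 2/7; P(running | running) = 2/7.
P = 3/4 × 2/7 × 2/7 = 12/196 = 3/49.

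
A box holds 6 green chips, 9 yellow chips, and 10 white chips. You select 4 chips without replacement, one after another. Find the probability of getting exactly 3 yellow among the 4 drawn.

672/6325

One ordering (yellow drawn first) has probability 9/25 × 8/24 × 7/23 × 16/22 = 8064/303600 = 168/6325.
There are C(4,3) = 4 such orderings, each equally likely, so P = 4 × 168/6325 = 672/6325.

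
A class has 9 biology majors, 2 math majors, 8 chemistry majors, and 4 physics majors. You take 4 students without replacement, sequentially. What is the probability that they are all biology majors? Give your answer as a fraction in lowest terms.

P(all biology majors) = 9/23 × 8/22 × 7/21 × 6/20 = 3024/212520 = 18/1265.

18/1265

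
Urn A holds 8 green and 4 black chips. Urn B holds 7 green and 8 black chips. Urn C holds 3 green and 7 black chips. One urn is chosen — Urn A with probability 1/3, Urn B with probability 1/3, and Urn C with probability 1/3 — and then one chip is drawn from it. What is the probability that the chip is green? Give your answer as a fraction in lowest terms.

From Urn A: P(green) = 8/12.
From Urn B: P(green) = 7/15.
From Urn C: P(green) = 3/10.
Total probability = (1/3)(8/12) + (1/3)(7/15) + (1/3)(3/10) = 43/90.

43/90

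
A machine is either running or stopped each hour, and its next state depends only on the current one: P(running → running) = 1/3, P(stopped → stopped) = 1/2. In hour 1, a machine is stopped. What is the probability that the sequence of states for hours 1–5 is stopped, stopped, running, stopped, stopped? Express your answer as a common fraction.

Hour 1 is given. For each transition, use the conditional probability from the current state:
P(stopped | stopped) = 1/2; P(running | stopped) = 1/2; P(stopped | running) = 2/3; P(stopped | stopped) = 1/2.
P = 1/2 × 1/2 × 2/3 × 1/2 = 2/24 = 1/12.

1/12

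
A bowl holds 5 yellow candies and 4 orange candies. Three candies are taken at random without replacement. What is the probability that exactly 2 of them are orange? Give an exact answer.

One ordering (orange drawn first) has probability 4/9 × 3/8 × 5/7 = 60/504 = 5/42.
There are C(3,2) = 3 such orderings, each equally likely, so P = 3 × 5/42 = 5/14.

5/14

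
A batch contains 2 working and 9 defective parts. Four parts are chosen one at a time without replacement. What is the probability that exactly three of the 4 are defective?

28/55

One ordering (defective drawn first) has probability 9/11 × 8/10 × 7/9 × 2/8 = 1008/7920 = 7/55.
There are C(4,3) = 4 such orderings, each equally likely, so P = 4 × 7/55 = 28/55.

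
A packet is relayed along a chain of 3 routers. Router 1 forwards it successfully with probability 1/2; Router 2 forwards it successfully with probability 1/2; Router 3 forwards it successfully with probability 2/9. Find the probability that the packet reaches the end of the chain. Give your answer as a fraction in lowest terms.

1/18

The events are sequential, so multiply the conditional probabilities:
P = 1/2 × 1/2 × 2/9 = 2/36 = 1/18.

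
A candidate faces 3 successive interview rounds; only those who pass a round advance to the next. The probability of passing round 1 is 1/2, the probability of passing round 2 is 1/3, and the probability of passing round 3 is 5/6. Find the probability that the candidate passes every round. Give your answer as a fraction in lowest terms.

The events are sequential, so multiply the conditional probabilities:
P = 1/2 × 1/3 × 5/6 = 5/36.

5/36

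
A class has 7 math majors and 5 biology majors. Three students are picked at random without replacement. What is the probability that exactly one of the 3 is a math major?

One ordering (a math major drawn first) has probability 7/12 × 5/11 × 4/10 = 140/1320 = 7/66.
There are C(3,1) = 3 such orderings, each equally likely, so P = 3 × 7/66 = 7/22.

7/22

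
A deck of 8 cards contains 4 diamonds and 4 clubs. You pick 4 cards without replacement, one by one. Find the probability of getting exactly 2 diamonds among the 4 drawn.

18/35

One ordering (diamonds drawn first) has probability 4/8 × 3/7 × 4/6 × 3/5 = 144/1680 = 3/35.
There are C(4,2) = 6 such orderings, each equally likely, so P = 6 × 3/35 = 18/35.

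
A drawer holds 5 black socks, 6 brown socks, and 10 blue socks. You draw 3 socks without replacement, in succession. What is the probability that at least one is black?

P(no black) = 16/21 × 15/20 × 14/19 = 3360/7980 = 8/19.
P(at least one) = 1 − 8/19 = 11/19.

11/19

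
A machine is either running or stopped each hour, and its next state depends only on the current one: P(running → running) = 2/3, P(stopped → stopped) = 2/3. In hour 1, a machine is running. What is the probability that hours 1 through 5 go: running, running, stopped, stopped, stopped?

8/81

Hour 1 is given. For each transition, use the conditional probability from the current state:
P(running | running) = 2/3; P(stopped | running) = 1/3; P(stopped | stopped) = 2/3; P(stopped | stopped) = 2/3.
P = 2/3 × 1/3 × 2/3 × 2/3 = 8/81.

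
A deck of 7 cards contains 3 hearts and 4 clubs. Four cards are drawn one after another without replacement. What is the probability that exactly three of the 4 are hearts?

One ordering (hearts drawn first) has probability 3/7 × 2/6 × 1/5 × 4/4 = 24/840 = 1/35.
There are C(4,3) = 4 such orderings, each equally likely, so P = 4 × 1/35 = 4/35.

4/35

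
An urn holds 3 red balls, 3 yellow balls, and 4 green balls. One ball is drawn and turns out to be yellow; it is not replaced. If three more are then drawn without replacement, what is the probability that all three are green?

1/21

With the first ball removed, 4 green remain out of 9.
P = 4/9 × 3/8 × 2/7 = 24/504 = 1/21.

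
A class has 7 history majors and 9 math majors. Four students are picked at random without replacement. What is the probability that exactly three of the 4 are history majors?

One ordering (history majors drawn first) has probability 7/16 × 6/15 × 5/14 × 9/13 = 1890/43680 = 9/208.
There are C(4,3) = 4 such orderings, each equally likely, so P = 4 × 9/208 = 9/52.

9/52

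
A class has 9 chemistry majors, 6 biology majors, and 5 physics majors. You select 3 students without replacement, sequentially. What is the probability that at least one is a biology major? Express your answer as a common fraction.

194/285

P(no biology majors) = 14/20 × 13/19 × 12/18 = 2184/6840 = 91/285.
P(at least one) = 1 − 91/285 = 194/285.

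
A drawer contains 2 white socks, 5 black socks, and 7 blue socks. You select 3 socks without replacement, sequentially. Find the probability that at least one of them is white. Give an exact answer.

36/91

P(no white) = 12/14 × 11/13 × 10/12 = 1320/2184 = 55/91.
P(at least one) = 1 − 55/91 = 36/91.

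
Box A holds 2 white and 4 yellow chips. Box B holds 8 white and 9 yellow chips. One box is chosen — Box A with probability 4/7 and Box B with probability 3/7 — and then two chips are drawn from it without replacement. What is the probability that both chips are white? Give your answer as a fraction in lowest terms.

451/3570

From Box A: P(both white) = (2/6)(1/5) = 1/15.
From Box B: P(both white) = (8/17)(7/16) = 7/34.
Total probability = (4/7)(1/15) + (3/7)(7/34) = 451/3570.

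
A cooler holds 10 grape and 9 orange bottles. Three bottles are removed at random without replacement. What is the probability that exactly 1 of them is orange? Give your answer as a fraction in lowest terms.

135/323

One ordering (orange drawn first) has probability 9/19 × 10/18 × 9/17 = 810/5814 = 45/323.
There are C(3,1) = 3 such orderings, each equally likely, so P = 3 × 45/323 = 135/323.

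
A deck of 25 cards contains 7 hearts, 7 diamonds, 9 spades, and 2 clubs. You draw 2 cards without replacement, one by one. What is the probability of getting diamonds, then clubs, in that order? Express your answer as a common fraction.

Multiply the probability of each draw given the previous ones:
P = 7/25 × 2/24 = 14/600 = 7/300.

7/300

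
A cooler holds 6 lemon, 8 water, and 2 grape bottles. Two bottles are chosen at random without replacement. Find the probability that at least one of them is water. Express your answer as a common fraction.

P(no water) = 8/16 × 7/15 = 56/240 = 7/30.
P(at least one) = 1 − 7/30 = 23/30.

23/30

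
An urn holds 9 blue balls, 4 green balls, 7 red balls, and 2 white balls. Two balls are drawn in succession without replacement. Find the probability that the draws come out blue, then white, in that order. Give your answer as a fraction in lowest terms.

Chain rule:
P = 9/22 × 2/21 = 18/462 = 3/77.

3/77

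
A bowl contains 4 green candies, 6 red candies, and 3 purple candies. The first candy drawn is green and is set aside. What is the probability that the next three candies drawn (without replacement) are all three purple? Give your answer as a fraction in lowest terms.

1/220

With the first candy removed, 3 purple remain out of 12.
P = 3/12 × 2/11 × 1/10 = 6/1320 = 1/220.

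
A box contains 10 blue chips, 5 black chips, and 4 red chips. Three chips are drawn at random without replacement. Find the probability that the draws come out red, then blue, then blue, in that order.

Each draw changes the counts, so multiply the conditional probabilities along the sequence:
P = 4/19 × 10/18 × 9/17 = 360/5814 = 20/323.

20/323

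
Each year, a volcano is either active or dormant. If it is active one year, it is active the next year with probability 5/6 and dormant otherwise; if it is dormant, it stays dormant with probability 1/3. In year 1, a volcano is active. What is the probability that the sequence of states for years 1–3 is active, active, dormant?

Year 1 is given. For each transition, use the conditional probability from the current state:
P(active | active) = 5/6; P(dormant | active) = 1/6.
P = 5/6 × 1/6 = 5/36.

5/36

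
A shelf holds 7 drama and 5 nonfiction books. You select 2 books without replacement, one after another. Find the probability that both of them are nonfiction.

5/33

P(all nonfiction) = 5/12 × 4/11 = 20/132 = 5/33.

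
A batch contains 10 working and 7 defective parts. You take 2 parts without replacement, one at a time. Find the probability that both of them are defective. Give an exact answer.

21/136

P(every draw is defective) = 7/17 × 6/16 = 42/272 = 21/136.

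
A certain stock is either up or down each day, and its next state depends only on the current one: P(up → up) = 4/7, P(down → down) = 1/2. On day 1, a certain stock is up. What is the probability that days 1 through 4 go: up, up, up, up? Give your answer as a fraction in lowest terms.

64/343

Day 1 is given. For each transition, use the conditional probability from the current state:
P(up | up) = 4/7; P(up | up) = 4/7; P(up | up) = 4/7.
P = 4/7 × 4/7 × 4/7 = 64/343.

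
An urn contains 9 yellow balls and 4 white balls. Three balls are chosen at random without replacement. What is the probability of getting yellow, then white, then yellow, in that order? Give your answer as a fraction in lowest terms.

Multiply the probability of each draw given the previous ones:
P = 9/13 × 4/12 × 8/11 = 288/1716 = 24/143.

24/143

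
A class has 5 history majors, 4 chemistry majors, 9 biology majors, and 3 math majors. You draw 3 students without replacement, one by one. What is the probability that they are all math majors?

1/1330

P = 3/21 × 2/20 × 1/19 = 6/7980 = 1/1330.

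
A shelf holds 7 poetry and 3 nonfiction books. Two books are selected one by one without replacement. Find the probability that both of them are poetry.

7/15

P(all poetry) = 7/10 × 6/9 = 42/90 = 7/15.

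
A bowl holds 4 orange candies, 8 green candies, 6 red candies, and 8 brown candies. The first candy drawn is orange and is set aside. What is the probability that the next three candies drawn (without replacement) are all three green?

After the first draw, 8 of the remaining 25 candies are green.
P = 8/25 × 7/24 × 6/23 = 336/13800 = 14/575.

14/575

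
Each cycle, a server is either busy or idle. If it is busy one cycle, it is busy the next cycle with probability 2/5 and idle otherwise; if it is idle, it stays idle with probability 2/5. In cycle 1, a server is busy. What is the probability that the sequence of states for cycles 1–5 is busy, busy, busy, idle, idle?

Cycle 1 is given. For each transition, use the conditional probability from the current state:
P(busy | busy) = 2/5; P(busy | busy) = 2/5; P(idle | busy) = 3/5; P(idle | idle) = 2/5.
P = 2/5 × 2/5 × 3/5 × 2/5 = 24/625.

24/625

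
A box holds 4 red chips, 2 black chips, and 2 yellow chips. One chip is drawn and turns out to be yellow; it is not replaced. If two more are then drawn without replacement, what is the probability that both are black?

With the first chip removed, 2 black remain out of 7.
P = 2/7 × 1/6 = 2/42 = 1/21.

1/21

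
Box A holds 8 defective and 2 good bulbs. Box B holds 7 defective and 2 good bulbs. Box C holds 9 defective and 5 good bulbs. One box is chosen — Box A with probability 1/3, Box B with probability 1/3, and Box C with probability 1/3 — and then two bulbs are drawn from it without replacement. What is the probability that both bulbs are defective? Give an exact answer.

26227/49140

From Box A: P(both defective) = (8/10)(7/9) = 28/45.
From Box B: P(both defective) = (7/9)(6/8) = 7/12.
From Box C: P(both defective) = (9/14)(8/13) = 36/91.
Total probability = (1/3)(28/45) + (1/3)(7/12) + (1/3)(36/91) = 26227/49140.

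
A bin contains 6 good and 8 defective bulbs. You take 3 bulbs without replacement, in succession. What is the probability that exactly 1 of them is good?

One ordering (good drawn first) has probability 6/14 × 8/13 × 7/12 = 336/2184 = 2/13.
There are C(3,1) = 3 such orderings, each equally likely, so P = 3 × 2/13 = 6/13.

6/13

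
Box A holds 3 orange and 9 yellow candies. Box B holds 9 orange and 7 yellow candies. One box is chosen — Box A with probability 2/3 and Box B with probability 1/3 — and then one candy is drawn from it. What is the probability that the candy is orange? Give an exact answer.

From Box A: P(orange) = 3/12.
From Box B: P(orange) = 9/16.
Total probability = (2/3)(3/12) + (1/3)(9/16) = 17/48.

17/48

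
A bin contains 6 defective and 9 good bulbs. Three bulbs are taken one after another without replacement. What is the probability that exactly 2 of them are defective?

One ordering (defective drawn first) has probability 6/15 × 5/14 × 9/13 = 270/2730 = 9/91.
There are C(3,2) = 3 such orderings, each equally likely, so P = 3 × 9/91 = 27/91.

27/91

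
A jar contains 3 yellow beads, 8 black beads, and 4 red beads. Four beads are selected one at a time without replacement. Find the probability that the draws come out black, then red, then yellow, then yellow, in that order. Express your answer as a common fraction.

Multiply the probability of each draw given the previous ones:
P = 8/15 × 4/14 × 3/13 × 2/12 = 192/32760 = 8/1365.

8/1365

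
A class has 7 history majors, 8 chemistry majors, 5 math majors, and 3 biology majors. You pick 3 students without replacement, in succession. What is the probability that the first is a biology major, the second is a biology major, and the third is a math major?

Multiply the probability of each draw given the previous ones:
P = 3/23 × 2/22 × 5/21 = 30/10626 = 5/1771.

5/1771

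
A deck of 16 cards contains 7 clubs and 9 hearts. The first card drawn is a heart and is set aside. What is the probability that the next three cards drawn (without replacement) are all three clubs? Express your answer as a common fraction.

1/13

With the first card removed, 7 clubs remain out of 15.
P = 7/15 × 6/14 × 5/13 = 210/2730 = 1/13.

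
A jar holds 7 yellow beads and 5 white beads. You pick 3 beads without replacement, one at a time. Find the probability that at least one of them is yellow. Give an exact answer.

21/22

P(no yellow) = 5/12 × 4/11 × 3/10 = 60/1320 = 1/22.
P(at least one) = 1 − 1/22 = 21/22.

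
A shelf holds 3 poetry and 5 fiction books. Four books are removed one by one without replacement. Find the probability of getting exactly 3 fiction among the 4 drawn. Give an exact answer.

One ordering (fiction drawn first) has probability 5/8 × 4/7 × 3/6 × 3/5 = 180/1680 = 3/28.
There are C(4,3) = 4 such orderings, each equally likely, so P = 4 × 3/28 = 3/7.

3/7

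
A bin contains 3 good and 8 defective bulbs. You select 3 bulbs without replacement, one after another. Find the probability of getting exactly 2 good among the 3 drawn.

One ordering (good drawn first) has probability 3/11 × 2/10 × 8/9 = 48/990 = 8/165.
There are C(3,2) = 3 such orderings, each equally likely, so P = 3 × 8/165 = 8/55.

8/55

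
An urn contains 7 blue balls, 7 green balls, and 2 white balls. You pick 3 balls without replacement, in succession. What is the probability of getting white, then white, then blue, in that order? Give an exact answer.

Multiply the probability of each draw given the previous ones:
P = 2/16 × 1/15 × 7/14 = 14/3360 = 1/240.

1/240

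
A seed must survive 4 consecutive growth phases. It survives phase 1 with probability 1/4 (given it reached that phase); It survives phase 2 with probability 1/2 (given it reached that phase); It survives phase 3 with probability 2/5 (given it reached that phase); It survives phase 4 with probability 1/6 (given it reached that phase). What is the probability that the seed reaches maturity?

Multiplying along the chain,
P = 1/4 × 1/2 × 2/5 × 1/6 = 2/240 = 1/120.

1/120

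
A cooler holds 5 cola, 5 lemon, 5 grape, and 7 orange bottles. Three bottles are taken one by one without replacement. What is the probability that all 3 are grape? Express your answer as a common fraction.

1/154

P(every draw is grape) = 5/22 × 4/21 × 3/20 = 60/9240 = 1/154.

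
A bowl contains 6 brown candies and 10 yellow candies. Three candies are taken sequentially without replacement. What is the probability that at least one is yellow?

P(no yellow) = 6/16 × 5/15 × 4/14 = 120/3360 = 1/28.
P(at least one) = 1 − 1/28 = 27/28.

27/28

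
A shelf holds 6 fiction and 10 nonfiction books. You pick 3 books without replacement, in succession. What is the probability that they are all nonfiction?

P(all nonfiction) = 10/16 × 9/15 × 8/14 = 720/3360 = 3/14.

3/14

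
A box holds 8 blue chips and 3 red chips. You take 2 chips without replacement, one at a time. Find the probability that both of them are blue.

28/55

P = 8/11 × 7/10 = 56/110 = 28/55.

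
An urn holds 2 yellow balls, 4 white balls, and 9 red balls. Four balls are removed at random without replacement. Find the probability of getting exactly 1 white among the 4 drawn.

One ordering (white drawn first) has probability 4/15 × 11/14 × 10/13 × 9/12 = 3960/32760 = 11/91.
There are C(4,1) = 4 such orderings, each equally likely, so P = 4 × 11/91 = 44/91.

44/91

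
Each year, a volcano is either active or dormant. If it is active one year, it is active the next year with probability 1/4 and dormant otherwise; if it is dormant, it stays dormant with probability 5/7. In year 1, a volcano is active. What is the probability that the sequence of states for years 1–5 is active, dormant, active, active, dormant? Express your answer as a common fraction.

Year 1 is given. For each transition, use the conditional probability from the current state:
P(dormant | active) = 3/4; P(active | dormant) = 2/7; P(active | active) = 1/4; P(dormant | active) = 3/4.
P = 3/4 × 2/7 × 1/4 × 3/4 = 18/448 = 9/224.

9/224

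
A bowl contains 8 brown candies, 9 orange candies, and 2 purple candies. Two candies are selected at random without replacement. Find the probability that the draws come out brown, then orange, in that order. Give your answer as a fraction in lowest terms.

Each draw changes the counts, so multiply the conditional probabilities along the sequence:
P = 8/19 × 9/18 = 72/342 = 4/19.

4/19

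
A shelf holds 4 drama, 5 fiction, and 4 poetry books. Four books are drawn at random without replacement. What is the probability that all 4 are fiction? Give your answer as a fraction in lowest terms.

P(every draw is fiction) = 5/13 × 4/12 × 3/11 × 2/10 = 120/17160 = 1/143.

1/143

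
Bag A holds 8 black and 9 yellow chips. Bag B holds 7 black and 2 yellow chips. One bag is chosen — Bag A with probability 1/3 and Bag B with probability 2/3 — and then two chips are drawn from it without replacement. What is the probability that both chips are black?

70/153

From Bag A: P(both black) = (8/17)(7/16) = 7/34.
From Bag B: P(both black) = (7/9)(6/8) = 7/12.
Total probability = (1/3)(7/34) + (2/3)(7/12) = 70/153.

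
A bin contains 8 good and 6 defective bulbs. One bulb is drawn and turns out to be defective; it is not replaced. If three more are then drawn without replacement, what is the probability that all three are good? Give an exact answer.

28/143

With the first bulb removed, 8 good remain out of 13.
P = 8/13 × 7/12 × 6/11 = 336/1716 = 28/143.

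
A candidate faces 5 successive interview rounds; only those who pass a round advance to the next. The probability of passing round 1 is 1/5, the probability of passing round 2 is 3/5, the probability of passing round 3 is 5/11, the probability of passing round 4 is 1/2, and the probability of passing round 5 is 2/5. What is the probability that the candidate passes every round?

Multiplying along the chain,
P = 1/5 × 3/5 × 5/11 × 1/2 × 2/5 = 30/2750 = 3/275.

3/275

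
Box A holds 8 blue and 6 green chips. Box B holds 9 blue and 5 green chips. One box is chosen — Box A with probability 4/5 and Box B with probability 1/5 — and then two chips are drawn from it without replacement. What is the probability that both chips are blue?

148/455

From Box A: P(both blue) = (8/14)(7/13) = 4/13.
From Box B: P(both blue) = (9/14)(8/13) = 36/91.
Total probability = (4/5)(4/13) + (1/5)(36/91) = 148/455.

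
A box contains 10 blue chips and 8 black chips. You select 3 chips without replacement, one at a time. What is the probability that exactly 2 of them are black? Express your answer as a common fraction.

35/102

One ordering (black drawn first) has probability 8/18 × 7/17 × 10/16 = 560/4896 = 35/306.
There are C(3,2) = 3 such orderings, each equally likely, so P = 3 × 35/306 = 35/102.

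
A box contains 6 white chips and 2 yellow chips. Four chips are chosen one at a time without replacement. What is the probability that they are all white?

3/14

P = 6/8 × 5/7 × 4/6 × 3/5 = 360/1680 = 3/14.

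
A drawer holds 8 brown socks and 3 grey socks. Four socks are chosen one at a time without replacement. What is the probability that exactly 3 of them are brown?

One ordering (brown drawn first) has probability 8/11 × 7/10 × 6/9 × 3/8 = 1008/7920 = 7/55.
There are C(4,3) = 4 such orderings, each equally likely, so P = 4 × 7/55 = 28/55.

28/55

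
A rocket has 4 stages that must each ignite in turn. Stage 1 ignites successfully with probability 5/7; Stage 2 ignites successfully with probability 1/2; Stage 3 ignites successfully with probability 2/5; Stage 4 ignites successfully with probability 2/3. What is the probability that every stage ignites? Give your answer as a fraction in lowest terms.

Each stage is reached only if all earlier stages succeed, so
P = 5/7 × 1/2 × 2/5 × 2/3 = 20/210 = 2/21.

2/21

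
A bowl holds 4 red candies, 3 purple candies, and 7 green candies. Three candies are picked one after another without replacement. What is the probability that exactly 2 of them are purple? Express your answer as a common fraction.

33/364

One ordering (purple drawn first) has probability 3/14 × 2/13 × 11/12 = 66/2184 = 11/364.
There are C(3,2) = 3 such orderings, each equally likely, so P = 3 × 11/364 = 33/364.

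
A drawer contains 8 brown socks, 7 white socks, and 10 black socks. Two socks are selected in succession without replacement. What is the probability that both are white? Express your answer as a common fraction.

P(all white) = 7/25 × 6/24 = 42/600 = 7/100.

7/100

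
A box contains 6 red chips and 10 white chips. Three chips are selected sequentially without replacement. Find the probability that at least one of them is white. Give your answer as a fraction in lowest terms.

27/28

P(no white) = 6/16 × 5/15 × 4/14 = 120/3360 = 1/28.
P(at least one) = 1 − 1/28 = 27/28.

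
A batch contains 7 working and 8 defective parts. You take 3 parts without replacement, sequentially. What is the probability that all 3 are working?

1/13

P(all working) = 7/15 × 6/14 × 5/13 = 210/2730 = 1/13.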